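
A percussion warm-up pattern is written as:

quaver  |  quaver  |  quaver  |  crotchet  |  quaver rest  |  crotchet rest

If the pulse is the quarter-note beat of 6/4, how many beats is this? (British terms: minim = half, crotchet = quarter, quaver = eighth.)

One quarter-note beat = 2 eighth notes.
Working in eighth notes: quaver = 1; quaver = 1; quaver = 1; crotchet = 2; quaver rest = 1; crotchet rest = 2.
Adding: 1 + 1 + 1 + 2 + 1 + 2 = 8.
8 ÷ 2 = 4 beats.

4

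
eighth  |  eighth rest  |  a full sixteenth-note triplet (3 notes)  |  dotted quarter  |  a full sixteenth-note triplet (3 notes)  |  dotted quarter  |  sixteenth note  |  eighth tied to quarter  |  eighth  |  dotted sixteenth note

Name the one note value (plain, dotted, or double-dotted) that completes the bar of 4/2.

dotted sixteenth note

The bar of 4/2 = 64 thirty-second notes.
Working in thirty-second notes: eighth = 4; eighth rest = 4; a full sixteenth-note triplet (3 notes) (three triplet sixteenths span one eighth) = 4; dotted quarter = 12; a full sixteenth-note triplet (3 notes) (three triplet sixteenths span one eighth) = 4; dotted quarter = 12; sixteenth note = 2; eighth tied to quarter (eighth + quarter) = 12; eighth = 4; dotted sixteenth note = 3.
Altogether 4 + 4 + 4 + 12 + 4 + 12 + 2 + 12 + 4 + 3 = 61.
Remaining: 64 − 61 = 3 thirty-second notes, which is a dotted sixteenth note.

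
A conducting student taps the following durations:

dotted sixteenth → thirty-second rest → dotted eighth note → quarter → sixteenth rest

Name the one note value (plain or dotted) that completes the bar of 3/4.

eighth note

The bar of 3/4 = 24 thirty-second notes.
Express everything in thirty-second notes: dotted sixteenth = 3; thirty-second rest = 1; dotted eighth note = 6; quarter = 8; sixteenth rest = 2.
Sum: 3 + 1 + 6 + 8 + 2 = 20.
Remaining: 24 − 20 = 4 thirty-second notes, which is a eighth note.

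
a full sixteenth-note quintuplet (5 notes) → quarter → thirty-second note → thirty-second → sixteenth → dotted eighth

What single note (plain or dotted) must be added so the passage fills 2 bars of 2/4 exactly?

dotted eighth note

2 bars of 2/4 = 32 thirty-second notes.
Working in thirty-second notes: a full sixteenth-note quintuplet (5 notes) (five quintuplet sixteenths span one quarter) = 8; quarter = 8; thirty-second note = 1; thirty-second = 1; sixteenth = 2; dotted eighth = 6.
Altogether 8 + 8 + 1 + 1 + 2 + 6 = 26.
Remaining: 32 − 26 = 6 thirty-second notes, which is a dotted eighth note.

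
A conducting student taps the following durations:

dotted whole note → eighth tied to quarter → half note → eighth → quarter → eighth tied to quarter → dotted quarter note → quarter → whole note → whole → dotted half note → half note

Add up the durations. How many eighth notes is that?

56

Express everything in eighth notes: dotted whole note = 12; eighth tied to quarter (eighth + quarter) = 3; half note = 4; eighth = 1; quarter = 2; eighth tied to quarter (eighth + quarter) = 3; dotted quarter note = 3; quarter = 2; whole note = 8; whole = 8; dotted half note = 6; half note = 4.
Sum: 12 + 3 + 4 + 1 + 2 + 3 + 3 + 2 + 8 + 8 + 6 + 4 = 56 eighth notes.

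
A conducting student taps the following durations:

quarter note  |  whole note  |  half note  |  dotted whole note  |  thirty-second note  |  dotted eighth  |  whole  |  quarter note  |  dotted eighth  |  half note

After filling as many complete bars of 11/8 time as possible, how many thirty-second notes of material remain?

One bar of 11/8 = 44 thirty-second notes.
Convert each value to thirty-second notes: quarter note = 8; whole note = 32; half note = 16; dotted whole note = 48; thirty-second note = 1; dotted eighth = 6; whole = 32; quarter note = 8; dotted eighth = 6; half note = 16.
Adding: 8 + 32 + 16 + 48 + 1 + 6 + 32 + 8 + 6 + 16 = 173.
173 ÷ 44 = 3 complete bars with 41 thirty-second notes remaining.

41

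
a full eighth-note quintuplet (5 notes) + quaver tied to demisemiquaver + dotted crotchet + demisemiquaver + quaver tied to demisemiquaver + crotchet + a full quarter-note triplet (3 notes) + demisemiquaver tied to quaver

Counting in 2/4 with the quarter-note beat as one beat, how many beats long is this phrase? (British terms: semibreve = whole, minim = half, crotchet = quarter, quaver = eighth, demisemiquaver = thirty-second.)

One quarter-note beat = 8 thirty-second notes.
Working in thirty-second notes: a full eighth-note quintuplet (5 notes) (five quintuplet eighths span one half) = 16; quaver tied to demisemiquaver (quaver + demisemiquaver) = 5; dotted crotchet = 12; demisemiquaver = 1; quaver tied to demisemiquaver (quaver + demisemiquaver) = 5; crotchet = 8; a full quarter-note triplet (3 notes) (three triplet quarters span one half) = 16; demisemiquaver tied to quaver (demisemiquaver + quaver) = 5.
Adding: 16 + 5 + 12 + 1 + 5 + 8 + 16 + 5 = 68.
68 ÷ 8 = 8.5 beats.

8.5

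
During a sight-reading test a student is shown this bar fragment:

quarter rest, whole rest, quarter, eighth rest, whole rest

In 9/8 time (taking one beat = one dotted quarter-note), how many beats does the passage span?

One dotted quarter-note beat = 3 eighth notes.
Each duration in eighth notes: quarter rest = 2; whole rest = 8; quarter = 2; eighth rest = 1; whole rest = 8.
Total: 2 + 8 + 2 + 1 + 8 = 21.
21 ÷ 3 = 7 beats.

7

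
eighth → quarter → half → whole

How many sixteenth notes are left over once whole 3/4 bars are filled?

One bar of 3/4 = 6 eighth notes.
Convert each value to eighth notes: eighth = 1; quarter = 2; half = 4; whole = 8.
Sum: 1 + 2 + 4 + 8 = 15.
15 ÷ 6 = 2 complete bars with 3 eighth notes remaining = 6 sixteenth notes.

6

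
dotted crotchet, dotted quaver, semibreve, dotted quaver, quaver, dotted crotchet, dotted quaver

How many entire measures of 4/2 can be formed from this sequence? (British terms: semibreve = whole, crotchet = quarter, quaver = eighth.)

1

One bar of 4/2 = 32 sixteenth notes.
Working in sixteenth notes: dotted crotchet = 6; dotted quaver = 3; semibreve = 16; dotted quaver = 3; quaver = 2; dotted crotchet = 6; dotted quaver = 3.
Total: 6 + 3 + 16 + 3 + 2 + 6 + 3 = 39.
39 ÷ 32 = 1 complete bar with 7 left over.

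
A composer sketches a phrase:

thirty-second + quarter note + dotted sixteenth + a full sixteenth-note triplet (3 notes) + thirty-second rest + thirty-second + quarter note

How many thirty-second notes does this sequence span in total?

26

Each duration in thirty-second notes: thirty-second = 1; quarter note = 8; dotted sixteenth = 3; a full sixteenth-note triplet (3 notes) (three triplet sixteenths span one eighth) = 4; thirty-second rest = 1; thirty-second = 1; quarter note = 8.
Total: 1 + 8 + 3 + 4 + 1 + 1 + 8 = 26 thirty-second notes.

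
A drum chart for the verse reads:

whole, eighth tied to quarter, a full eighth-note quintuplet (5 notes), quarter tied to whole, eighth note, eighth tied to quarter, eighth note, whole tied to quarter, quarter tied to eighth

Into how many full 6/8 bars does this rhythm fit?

One bar of 6/8 = 6 eighth notes.
In eighth notes: whole = 8; eighth tied to quarter (eighth + quarter) = 3; a full eighth-note quintuplet (5 notes) (five quintuplet eighths span one half) = 4; quarter tied to whole (quarter + whole) = 10; eighth note = 1; eighth tied to quarter (eighth + quarter) = 3; eighth note = 1; whole tied to quarter (whole + quarter) = 10; quarter tied to eighth (quarter + eighth) = 3.
Adding: 8 + 3 + 4 + 10 + 1 + 3 + 1 + 10 + 3 = 43.
43 ÷ 6 = 7 complete bars with 1 left over.

7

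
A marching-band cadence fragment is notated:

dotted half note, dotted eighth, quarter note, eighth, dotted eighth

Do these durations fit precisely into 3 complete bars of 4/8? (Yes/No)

Yes

One bar of 4/8 = 8 sixteenth notes, so 3 bars = 24.
Each duration in sixteenth notes: dotted half note = 12; dotted eighth = 3; quarter note = 4; eighth = 2; dotted eighth = 3.
Sum: 12 + 3 + 4 + 2 + 3 = 24.
24 equals 24, so the answer is Yes.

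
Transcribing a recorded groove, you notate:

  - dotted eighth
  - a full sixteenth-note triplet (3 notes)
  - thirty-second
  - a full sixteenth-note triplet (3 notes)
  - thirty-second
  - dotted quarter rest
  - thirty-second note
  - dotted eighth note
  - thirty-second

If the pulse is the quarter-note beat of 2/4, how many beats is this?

One quarter-note beat = 8 thirty-second notes.
In thirty-second notes: dotted eighth = 6; a full sixteenth-note triplet (3 notes) (three triplet sixteenths span one eighth) = 4; thirty-second = 1; a full sixteenth-note triplet (3 notes) (three triplet sixteenths span one eighth) = 4; thirty-second = 1; dotted quarter rest = 12; thirty-second note = 1; dotted eighth note = 6; thirty-second = 1.
Adding: 6 + 4 + 1 + 4 + 1 + 12 + 1 + 6 + 1 = 36.
36 ÷ 8 = 4.5 beats.

4.5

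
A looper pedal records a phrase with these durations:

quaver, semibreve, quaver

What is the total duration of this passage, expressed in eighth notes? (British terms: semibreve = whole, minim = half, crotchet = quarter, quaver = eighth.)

10

In eighth notes: quaver = 1; semibreve = 8; quaver = 1.
Sum: 1 + 8 + 1 = 10 eighth notes.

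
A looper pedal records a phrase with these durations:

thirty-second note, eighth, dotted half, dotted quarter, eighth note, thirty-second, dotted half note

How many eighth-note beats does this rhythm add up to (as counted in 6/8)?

17.5

One eighth-note beat = 4 thirty-second notes.
Convert each value to thirty-second notes: thirty-second note = 1; eighth = 4; dotted half = 24; dotted quarter = 12; eighth note = 4; thirty-second = 1; dotted half note = 24.
Altogether 1 + 4 + 24 + 12 + 4 + 1 + 24 = 70.
70 ÷ 4 = 17.5 beats.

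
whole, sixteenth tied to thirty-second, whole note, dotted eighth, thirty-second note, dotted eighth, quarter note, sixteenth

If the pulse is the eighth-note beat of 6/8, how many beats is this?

One eighth-note beat = 4 thirty-second notes.
Express everything in thirty-second notes: whole = 32; sixteenth tied to thirty-second (sixteenth + thirty-second) = 3; whole note = 32; dotted eighth = 6; thirty-second note = 1; dotted eighth = 6; quarter note = 8; sixteenth = 2.
Sum: 32 + 3 + 32 + 6 + 1 + 6 + 8 + 2 = 90.
90 ÷ 4 = 22.5 beats.

22.5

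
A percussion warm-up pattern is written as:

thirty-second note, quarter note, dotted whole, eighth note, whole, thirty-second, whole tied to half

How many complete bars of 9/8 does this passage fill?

One bar of 9/8 = 36 thirty-second notes.
Express everything in thirty-second notes: thirty-second note = 1; quarter note = 8; dotted whole = 48; eighth note = 4; whole = 32; thirty-second = 1; whole tied to half (whole + half) = 48.
Altogether 1 + 8 + 48 + 4 + 32 + 1 + 48 = 142.
142 ÷ 36 = 3 complete bars with 34 left over.

3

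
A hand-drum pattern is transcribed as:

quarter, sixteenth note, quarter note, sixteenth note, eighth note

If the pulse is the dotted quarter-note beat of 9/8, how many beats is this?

One dotted quarter-note beat = 6 sixteenth notes.
In sixteenth notes: quarter = 4; sixteenth note = 1; quarter note = 4; sixteenth note = 1; eighth note = 2.
Adding: 4 + 1 + 4 + 1 + 2 = 12.
12 ÷ 6 = 2 beats.

2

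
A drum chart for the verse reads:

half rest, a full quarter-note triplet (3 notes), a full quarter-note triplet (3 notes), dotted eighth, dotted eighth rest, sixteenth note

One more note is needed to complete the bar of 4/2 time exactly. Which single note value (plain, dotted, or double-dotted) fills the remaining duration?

The bar of 4/2 = 32 sixteenth notes.
Working in sixteenth notes: half rest = 8; a full quarter-note triplet (3 notes) (three triplet quarters span one half) = 8; a full quarter-note triplet (3 notes) (three triplet quarters span one half) = 8; dotted eighth = 3; dotted eighth rest = 3; sixteenth note = 1.
Adding: 8 + 8 + 8 + 3 + 3 + 1 = 31.
Remaining: 32 − 31 = 1 sixteenth note, which is a sixteenth note.

sixteenth note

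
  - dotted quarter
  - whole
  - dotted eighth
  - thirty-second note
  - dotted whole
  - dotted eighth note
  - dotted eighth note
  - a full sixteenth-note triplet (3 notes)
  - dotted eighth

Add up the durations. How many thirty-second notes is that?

Express everything in thirty-second notes: dotted quarter = 12; whole = 32; dotted eighth = 6; thirty-second note = 1; dotted whole = 48; dotted eighth note = 6; dotted eighth note = 6; a full sixteenth-note triplet (3 notes) (three triplet sixteenths span one eighth) = 4; dotted eighth = 6.
Adding: 12 + 32 + 6 + 1 + 48 + 6 + 6 + 4 + 6 = 121 thirty-second notes.

121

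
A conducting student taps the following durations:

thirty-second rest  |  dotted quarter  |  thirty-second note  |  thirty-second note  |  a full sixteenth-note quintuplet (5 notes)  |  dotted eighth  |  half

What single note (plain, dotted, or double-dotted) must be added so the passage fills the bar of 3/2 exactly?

The bar of 3/2 = 48 thirty-second notes.
Working in thirty-second notes: thirty-second rest = 1; dotted quarter = 12; thirty-second note = 1; thirty-second note = 1; a full sixteenth-note quintuplet (5 notes) (five quintuplet sixteenths span one quarter) = 8; dotted eighth = 6; half = 16.
Adding: 1 + 12 + 1 + 1 + 8 + 6 + 16 = 45.
Remaining: 48 − 45 = 3 thirty-second notes, which is a dotted sixteenth note.

dotted sixteenth note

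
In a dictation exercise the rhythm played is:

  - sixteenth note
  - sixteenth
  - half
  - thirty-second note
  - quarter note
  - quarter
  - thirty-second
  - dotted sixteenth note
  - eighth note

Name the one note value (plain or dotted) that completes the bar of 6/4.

dotted sixteenth note

The bar of 6/4 = 48 thirty-second notes.
Convert each value to thirty-second notes: sixteenth note = 2; sixteenth = 2; half = 16; thirty-second note = 1; quarter note = 8; quarter = 8; thirty-second = 1; dotted sixteenth note = 3; eighth note = 4.
Total: 2 + 2 + 16 + 1 + 8 + 8 + 1 + 3 + 4 = 45.
Remaining: 48 − 45 = 3 thirty-second notes, which is a dotted sixteenth note.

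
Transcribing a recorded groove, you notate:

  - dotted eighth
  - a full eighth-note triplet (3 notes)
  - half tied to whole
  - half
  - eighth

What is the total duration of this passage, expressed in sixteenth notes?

Express everything in sixteenth notes: dotted eighth = 3; a full eighth-note triplet (3 notes) (three triplet eighths span one quarter) = 4; half tied to whole (half + whole) = 24; half = 8; eighth = 2.
Altogether 3 + 4 + 24 + 8 + 2 = 41 sixteenth notes.

41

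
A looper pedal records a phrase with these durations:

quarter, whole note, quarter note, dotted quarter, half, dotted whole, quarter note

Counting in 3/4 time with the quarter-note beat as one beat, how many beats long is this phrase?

16.5

One quarter-note beat = 2 eighth notes.
Working in eighth notes: quarter = 2; whole note = 8; quarter note = 2; dotted quarter = 3; half = 4; dotted whole = 12; quarter note = 2.
Total: 2 + 8 + 2 + 3 + 4 + 12 + 2 = 33.
33 ÷ 2 = 16.5 beats.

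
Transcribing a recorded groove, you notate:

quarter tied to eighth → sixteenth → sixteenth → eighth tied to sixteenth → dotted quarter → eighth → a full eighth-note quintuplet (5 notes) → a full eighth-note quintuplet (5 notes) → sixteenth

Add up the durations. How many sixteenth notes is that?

36

Working in sixteenth notes: quarter tied to eighth (quarter + eighth) = 6; sixteenth = 1; sixteenth = 1; eighth tied to sixteenth (eighth + sixteenth) = 3; dotted quarter = 6; eighth = 2; a full eighth-note quintuplet (5 notes) (five quintuplet eighths span one half) = 8; a full eighth-note quintuplet (5 notes) (five quintuplet eighths span one half) = 8; sixteenth = 1.
Total: 6 + 1 + 1 + 3 + 6 + 2 + 8 + 8 + 1 = 36 sixteenth notes.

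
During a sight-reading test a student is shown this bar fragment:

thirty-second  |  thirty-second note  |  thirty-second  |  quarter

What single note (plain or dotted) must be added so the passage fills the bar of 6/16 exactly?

The bar of 6/16 = 12 thirty-second notes.
Each duration in thirty-second notes: thirty-second = 1; thirty-second note = 1; thirty-second = 1; quarter = 8.
Adding: 1 + 1 + 1 + 8 = 11.
Remaining: 12 − 11 = 1 thirty-second note, which is a thirty-second note.

thirty-second note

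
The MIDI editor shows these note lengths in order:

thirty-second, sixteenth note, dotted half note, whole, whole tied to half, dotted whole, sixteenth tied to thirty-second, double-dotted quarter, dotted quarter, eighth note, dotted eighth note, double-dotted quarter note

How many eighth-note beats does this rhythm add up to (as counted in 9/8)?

One eighth-note beat = 4 thirty-second notes.
Convert each value to thirty-second notes: thirty-second = 1; sixteenth note = 2; dotted half note = 24; whole = 32; whole tied to half (whole + half) = 48; dotted whole = 48; sixteenth tied to thirty-second (sixteenth + thirty-second) = 3; double-dotted quarter = 14; dotted quarter = 12; eighth note = 4; dotted eighth note = 6; double-dotted quarter note = 14.
Total: 1 + 2 + 24 + 32 + 48 + 48 + 3 + 14 + 12 + 4 + 6 + 14 = 208.
208 ÷ 4 = 52 beats.

52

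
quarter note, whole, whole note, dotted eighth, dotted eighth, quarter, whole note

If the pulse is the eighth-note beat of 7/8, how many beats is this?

31

One eighth-note beat = 2 sixteenth notes.
Convert each value to sixteenth notes: quarter note = 4; whole = 16; whole note = 16; dotted eighth = 3; dotted eighth = 3; quarter = 4; whole note = 16.
Altogether 4 + 16 + 16 + 3 + 3 + 4 + 16 = 62.
62 ÷ 2 = 31 beats.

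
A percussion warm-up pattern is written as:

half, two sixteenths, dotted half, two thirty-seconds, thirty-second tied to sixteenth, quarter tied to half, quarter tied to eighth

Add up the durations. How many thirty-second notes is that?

In thirty-second notes: half = 16; sixteenth = 2; sixteenth = 2; dotted half = 24; thirty-second = 1; thirty-second = 1; thirty-second tied to sixteenth (thirty-second + sixteenth) = 3; quarter tied to half (quarter + half) = 24; quarter tied to eighth (quarter + eighth) = 12.
Adding: 16 + 2 + 2 + 24 + 1 + 1 + 3 + 24 + 12 = 85 thirty-second notes.

85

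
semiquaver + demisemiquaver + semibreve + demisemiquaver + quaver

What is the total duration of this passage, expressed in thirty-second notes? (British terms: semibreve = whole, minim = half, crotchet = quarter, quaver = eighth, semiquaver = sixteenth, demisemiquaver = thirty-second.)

40

Convert each value to thirty-second notes: semiquaver = 2; demisemiquaver = 1; semibreve = 32; demisemiquaver = 1; quaver = 4.
Total: 2 + 1 + 32 + 1 + 4 = 40 thirty-second notes.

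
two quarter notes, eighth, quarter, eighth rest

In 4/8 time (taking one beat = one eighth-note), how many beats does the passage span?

One eighth-note beat = 2 sixteenth notes.
Convert each value to sixteenth notes: quarter note = 4; quarter note = 4; eighth = 2; quarter = 4; eighth rest = 2.
Total: 4 + 4 + 2 + 4 + 2 = 16.
16 ÷ 2 = 8 beats.

8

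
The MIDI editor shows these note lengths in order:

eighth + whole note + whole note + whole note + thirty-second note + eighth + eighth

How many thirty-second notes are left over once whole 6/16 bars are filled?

One bar of 6/16 = 12 thirty-second notes.
Working in thirty-second notes: eighth = 4; whole note = 32; whole note = 32; whole note = 32; thirty-second note = 1; eighth = 4; eighth = 4.
Altogether 4 + 32 + 32 + 32 + 1 + 4 + 4 = 109.
109 ÷ 12 = 9 complete bars with 1 thirty-second note remaining.

1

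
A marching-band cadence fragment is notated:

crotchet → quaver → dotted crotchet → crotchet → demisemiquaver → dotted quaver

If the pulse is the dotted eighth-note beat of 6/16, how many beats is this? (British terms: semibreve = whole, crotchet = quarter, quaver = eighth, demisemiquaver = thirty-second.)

6.5

One dotted eighth-note beat = 6 thirty-second notes.
Working in thirty-second notes: crotchet = 8; quaver = 4; dotted crotchet = 12; crotchet = 8; demisemiquaver = 1; dotted quaver = 6.
Adding: 8 + 4 + 12 + 8 + 1 + 6 = 39.
39 ÷ 6 = 6.5 beats.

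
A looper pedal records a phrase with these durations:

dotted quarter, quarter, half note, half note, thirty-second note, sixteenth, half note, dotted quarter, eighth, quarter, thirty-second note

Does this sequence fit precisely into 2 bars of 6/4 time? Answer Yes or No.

One bar of 6/4 = 48 thirty-second notes, so 2 bars = 96.
Convert each value to thirty-second notes: dotted quarter = 12; quarter = 8; half note = 16; half note = 16; thirty-second note = 1; sixteenth = 2; half note = 16; dotted quarter = 12; eighth = 4; quarter = 8; thirty-second note = 1.
Adding: 12 + 8 + 16 + 16 + 1 + 2 + 16 + 12 + 4 + 8 + 1 = 96.
96 equals 96, so the answer is Yes.

Yes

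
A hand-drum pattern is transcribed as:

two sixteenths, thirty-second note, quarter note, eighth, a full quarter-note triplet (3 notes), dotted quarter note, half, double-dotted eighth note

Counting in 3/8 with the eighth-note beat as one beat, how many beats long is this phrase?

17

One eighth-note beat = 4 thirty-second notes.
Express everything in thirty-second notes: sixteenth = 2; sixteenth = 2; thirty-second note = 1; quarter note = 8; eighth = 4; a full quarter-note triplet (3 notes) (three triplet quarters span one half) = 16; dotted quarter note = 12; half = 16; double-dotted eighth note = 7.
Adding: 2 + 2 + 1 + 8 + 4 + 16 + 12 + 16 + 7 = 68.
68 ÷ 4 = 17 beats.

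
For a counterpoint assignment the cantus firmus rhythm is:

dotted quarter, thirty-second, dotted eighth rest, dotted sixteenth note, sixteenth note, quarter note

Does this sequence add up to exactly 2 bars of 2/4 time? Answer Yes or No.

Yes

One bar of 2/4 = 16 thirty-second notes, so 2 bars = 32.
Each duration in thirty-second notes: dotted quarter = 12; thirty-second = 1; dotted eighth rest = 6; dotted sixteenth note = 3; sixteenth note = 2; quarter note = 8.
Sum: 12 + 1 + 6 + 3 + 2 + 8 = 32.
32 equals 32, so the answer is Yes.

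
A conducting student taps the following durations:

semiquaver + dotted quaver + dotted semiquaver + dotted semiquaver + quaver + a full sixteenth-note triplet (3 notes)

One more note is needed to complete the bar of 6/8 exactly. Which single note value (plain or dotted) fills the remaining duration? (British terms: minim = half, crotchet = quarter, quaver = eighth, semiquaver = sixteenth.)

The bar of 6/8 = 24 thirty-second notes.
Express everything in thirty-second notes: semiquaver = 2; dotted quaver = 6; dotted semiquaver = 3; dotted semiquaver = 3; quaver = 4; a full sixteenth-note triplet (3 notes) (three triplet sixteenths span one eighth) = 4.
Altogether 2 + 6 + 3 + 3 + 4 + 4 = 22.
Remaining: 24 − 22 = 2 thirty-second notes, which is a sixteenth note.

sixteenth note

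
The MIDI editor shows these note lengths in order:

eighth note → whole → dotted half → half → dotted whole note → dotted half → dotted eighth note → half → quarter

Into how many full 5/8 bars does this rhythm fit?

8

One bar of 5/8 = 10 sixteenth notes.
Express everything in sixteenth notes: eighth note = 2; whole = 16; dotted half = 12; half = 8; dotted whole note = 24; dotted half = 12; dotted eighth note = 3; half = 8; quarter = 4.
Adding: 2 + 16 + 12 + 8 + 24 + 12 + 3 + 8 + 4 = 89.
89 ÷ 10 = 8 complete bars with 9 left over.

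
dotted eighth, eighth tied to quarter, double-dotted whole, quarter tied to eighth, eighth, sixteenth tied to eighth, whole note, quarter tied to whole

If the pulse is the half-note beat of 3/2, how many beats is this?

10.5

One half-note beat = 8 sixteenth notes.
Working in sixteenth notes: dotted eighth = 3; eighth tied to quarter (eighth + quarter) = 6; double-dotted whole = 28; quarter tied to eighth (quarter + eighth) = 6; eighth = 2; sixteenth tied to eighth (sixteenth + eighth) = 3; whole note = 16; quarter tied to whole (quarter + whole) = 20.
Total: 3 + 6 + 28 + 6 + 2 + 3 + 16 + 20 = 84.
84 ÷ 8 = 10.5 beats.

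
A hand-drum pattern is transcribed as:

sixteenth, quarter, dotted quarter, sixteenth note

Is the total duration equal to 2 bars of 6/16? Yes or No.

One bar of 6/16 = 6 sixteenth notes, so 2 bars = 12.
Express everything in sixteenth notes: sixteenth = 1; quarter = 4; dotted quarter = 6; sixteenth note = 1.
Sum: 1 + 4 + 6 + 1 = 12.
12 equals 12, so the answer is Yes.

Yes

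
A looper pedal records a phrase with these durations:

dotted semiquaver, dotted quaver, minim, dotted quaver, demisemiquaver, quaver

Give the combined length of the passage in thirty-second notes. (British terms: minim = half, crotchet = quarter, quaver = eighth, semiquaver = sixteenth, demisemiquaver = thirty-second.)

36

In thirty-second notes: dotted semiquaver = 3; dotted quaver = 6; minim = 16; dotted quaver = 6; demisemiquaver = 1; quaver = 4.
Total: 3 + 6 + 16 + 6 + 1 + 4 = 36 thirty-second notes.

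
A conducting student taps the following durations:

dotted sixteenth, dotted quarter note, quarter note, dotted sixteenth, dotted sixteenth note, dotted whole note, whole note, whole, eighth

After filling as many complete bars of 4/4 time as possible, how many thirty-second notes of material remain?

One bar of 4/4 = 32 thirty-second notes.
Working in thirty-second notes: dotted sixteenth = 3; dotted quarter note = 12; quarter note = 8; dotted sixteenth = 3; dotted sixteenth note = 3; dotted whole note = 48; whole note = 32; whole = 32; eighth = 4.
Sum: 3 + 12 + 8 + 3 + 3 + 48 + 32 + 32 + 4 = 145.
145 ÷ 32 = 4 complete bars with 17 thirty-second notes remaining.

17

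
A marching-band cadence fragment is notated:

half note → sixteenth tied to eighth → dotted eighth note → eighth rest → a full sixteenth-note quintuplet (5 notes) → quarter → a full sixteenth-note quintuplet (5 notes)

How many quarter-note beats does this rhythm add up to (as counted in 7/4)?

One quarter-note beat = 4 sixteenth notes.
Each duration in sixteenth notes: half note = 8; sixteenth tied to eighth (sixteenth + eighth) = 3; dotted eighth note = 3; eighth rest = 2; a full sixteenth-note quintuplet (5 notes) (five quintuplet sixteenths span one quarter) = 4; quarter = 4; a full sixteenth-note quintuplet (5 notes) (five quintuplet sixteenths span one quarter) = 4.
Altogether 8 + 3 + 3 + 2 + 4 + 4 + 4 = 28.
28 ÷ 4 = 7 beats.

7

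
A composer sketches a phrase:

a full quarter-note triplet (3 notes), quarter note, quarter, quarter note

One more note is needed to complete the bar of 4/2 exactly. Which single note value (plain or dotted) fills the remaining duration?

The bar of 4/2 = 8 quarter notes.
Express everything in quarter notes: a full quarter-note triplet (3 notes) (three triplet quarters span one half) = 2; quarter note = 1; quarter = 1; quarter note = 1.
Altogether 2 + 1 + 1 + 1 = 5.
Remaining: 8 − 5 = 3 quarter notes, which is a dotted half note.

dotted half note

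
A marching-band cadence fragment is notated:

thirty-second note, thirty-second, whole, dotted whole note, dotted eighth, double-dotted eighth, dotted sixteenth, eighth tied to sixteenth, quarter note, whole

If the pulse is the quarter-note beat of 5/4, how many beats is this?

18

One quarter-note beat = 8 thirty-second notes.
Working in thirty-second notes: thirty-second note = 1; thirty-second = 1; whole = 32; dotted whole note = 48; dotted eighth = 6; double-dotted eighth = 7; dotted sixteenth = 3; eighth tied to sixteenth (eighth + sixteenth) = 6; quarter note = 8; whole = 32.
Altogether 1 + 1 + 32 + 48 + 6 + 7 + 3 + 6 + 8 + 32 = 144.
144 ÷ 8 = 18 beats.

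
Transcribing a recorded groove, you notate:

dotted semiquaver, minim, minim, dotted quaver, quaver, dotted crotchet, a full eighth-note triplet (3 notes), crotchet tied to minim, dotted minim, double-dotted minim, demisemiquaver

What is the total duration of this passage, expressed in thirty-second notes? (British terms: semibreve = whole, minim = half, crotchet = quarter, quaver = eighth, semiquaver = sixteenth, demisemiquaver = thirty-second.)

142

Working in thirty-second notes: dotted semiquaver = 3; minim = 16; minim = 16; dotted quaver = 6; quaver = 4; dotted crotchet = 12; a full eighth-note triplet (3 notes) (three triplet eighths span one quarter) = 8; crotchet tied to minim (crotchet + minim) = 24; dotted minim = 24; double-dotted minim = 28; demisemiquaver = 1.
Altogether 3 + 16 + 16 + 6 + 4 + 12 + 8 + 24 + 24 + 28 + 1 = 142 thirty-second notes.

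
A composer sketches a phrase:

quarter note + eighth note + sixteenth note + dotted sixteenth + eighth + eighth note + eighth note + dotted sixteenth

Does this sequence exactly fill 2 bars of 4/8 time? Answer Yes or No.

Yes

One bar of 4/8 = 16 thirty-second notes, so 2 bars = 32.
Working in thirty-second notes: quarter note = 8; eighth note = 4; sixteenth note = 2; dotted sixteenth = 3; eighth = 4; eighth note = 4; eighth note = 4; dotted sixteenth = 3.
Total: 8 + 4 + 2 + 3 + 4 + 4 + 4 + 3 = 32.
32 equals 32, so the answer is Yes.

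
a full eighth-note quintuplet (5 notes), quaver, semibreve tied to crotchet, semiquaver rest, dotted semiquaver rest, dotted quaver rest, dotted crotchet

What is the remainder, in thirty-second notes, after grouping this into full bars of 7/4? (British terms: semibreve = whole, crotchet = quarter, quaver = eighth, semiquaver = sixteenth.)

One bar of 7/4 = 56 thirty-second notes.
Working in thirty-second notes: a full eighth-note quintuplet (5 notes) (five quintuplet eighths span one half) = 16; quaver = 4; semibreve tied to crotchet (semibreve + crotchet) = 40; semiquaver rest = 2; dotted semiquaver rest = 3; dotted quaver rest = 6; dotted crotchet = 12.
Adding: 16 + 4 + 40 + 2 + 3 + 6 + 12 = 83.
83 ÷ 56 = 1 complete bar with 27 thirty-second notes remaining.

27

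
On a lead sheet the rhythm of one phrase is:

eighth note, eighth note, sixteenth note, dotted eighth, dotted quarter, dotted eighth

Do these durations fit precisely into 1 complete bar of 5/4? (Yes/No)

One bar of 5/4 = 20 sixteenth notes.
Working in sixteenth notes: eighth note = 2; eighth note = 2; sixteenth note = 1; dotted eighth = 3; dotted quarter = 6; dotted eighth = 3.
Total: 2 + 2 + 1 + 3 + 6 + 3 = 17.
17 falls short of 20, so the answer is No.

No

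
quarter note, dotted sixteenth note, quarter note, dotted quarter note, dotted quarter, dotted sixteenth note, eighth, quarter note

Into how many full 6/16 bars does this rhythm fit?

4

One bar of 6/16 = 12 thirty-second notes.
Express everything in thirty-second notes: quarter note = 8; dotted sixteenth note = 3; quarter note = 8; dotted quarter note = 12; dotted quarter = 12; dotted sixteenth note = 3; eighth = 4; quarter note = 8.
Altogether 8 + 3 + 8 + 12 + 12 + 3 + 4 + 8 = 58.
58 ÷ 12 = 4 complete bars with 10 left over.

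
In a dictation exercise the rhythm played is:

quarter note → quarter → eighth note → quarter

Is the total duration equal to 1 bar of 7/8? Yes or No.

One bar of 7/8 = 7 eighth notes.
Working in eighth notes: quarter note = 2; quarter = 2; eighth note = 1; quarter = 2.
Adding: 2 + 2 + 1 + 2 = 7.
7 equals 7, so the answer is Yes.

Yes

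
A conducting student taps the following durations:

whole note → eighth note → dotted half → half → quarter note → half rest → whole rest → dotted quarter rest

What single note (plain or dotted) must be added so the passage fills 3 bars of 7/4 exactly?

dotted half note

3 bars of 7/4 = 42 eighth notes.
Convert each value to eighth notes: whole note = 8; eighth note = 1; dotted half = 6; half = 4; quarter note = 2; half rest = 4; whole rest = 8; dotted quarter rest = 3.
Altogether 8 + 1 + 6 + 4 + 2 + 4 + 8 + 3 = 36.
Remaining: 42 − 36 = 6 eighth notes, which is a dotted half note.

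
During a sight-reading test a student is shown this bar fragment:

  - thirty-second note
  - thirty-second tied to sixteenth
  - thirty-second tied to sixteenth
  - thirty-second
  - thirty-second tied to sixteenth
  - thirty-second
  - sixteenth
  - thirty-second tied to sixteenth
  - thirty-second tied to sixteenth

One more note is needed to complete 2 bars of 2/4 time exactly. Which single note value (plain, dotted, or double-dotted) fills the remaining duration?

dotted quarter note

2 bars of 2/4 = 32 thirty-second notes.
Each duration in thirty-second notes: thirty-second note = 1; thirty-second tied to sixteenth (thirty-second + sixteenth) = 3; thirty-second tied to sixteenth (thirty-second + sixteenth) = 3; thirty-second = 1; thirty-second tied to sixteenth (thirty-second + sixteenth) = 3; thirty-second = 1; sixteenth = 2; thirty-second tied to sixteenth (thirty-second + sixteenth) = 3; thirty-second tied to sixteenth (thirty-second + sixteenth) = 3.
Adding: 1 + 3 + 3 + 1 + 3 + 1 + 2 + 3 + 3 = 20.
Remaining: 32 − 20 = 12 thirty-second notes, which is a dotted quarter note.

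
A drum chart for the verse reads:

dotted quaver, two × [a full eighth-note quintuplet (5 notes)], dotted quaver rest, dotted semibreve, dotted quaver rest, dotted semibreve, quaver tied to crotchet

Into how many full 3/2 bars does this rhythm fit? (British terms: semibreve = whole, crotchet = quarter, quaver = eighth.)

One bar of 3/2 = 24 sixteenth notes.
Each duration in sixteenth notes: dotted quaver = 3; a full eighth-note quintuplet (5 notes) (five quintuplet eighths span one half) = 8; a full eighth-note quintuplet (5 notes) (five quintuplet eighths span one half) = 8; dotted quaver rest = 3; dotted semibreve = 24; dotted quaver rest = 3; dotted semibreve = 24; quaver tied to crotchet (quaver + crotchet) = 6.
Adding: 3 + 8 + 8 + 3 + 24 + 3 + 24 + 6 = 79.
79 ÷ 24 = 3 complete bars with 7 left over.

3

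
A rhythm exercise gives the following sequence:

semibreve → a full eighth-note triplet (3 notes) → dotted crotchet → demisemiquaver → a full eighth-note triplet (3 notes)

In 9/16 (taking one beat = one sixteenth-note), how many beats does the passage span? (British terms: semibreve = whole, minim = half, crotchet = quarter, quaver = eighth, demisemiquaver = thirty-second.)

30.5

One sixteenth-note beat = 2 thirty-second notes.
In thirty-second notes: semibreve = 32; a full eighth-note triplet (3 notes) (three triplet eighths span one quarter) = 8; dotted crotchet = 12; demisemiquaver = 1; a full eighth-note triplet (3 notes) (three triplet eighths span one quarter) = 8.
Total: 32 + 8 + 12 + 1 + 8 = 61.
61 ÷ 2 = 30.5 beats.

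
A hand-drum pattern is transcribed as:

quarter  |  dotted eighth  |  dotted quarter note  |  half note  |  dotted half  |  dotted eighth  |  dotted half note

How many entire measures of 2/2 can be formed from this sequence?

One bar of 2/2 = 16 sixteenth notes.
Each duration in sixteenth notes: quarter = 4; dotted eighth = 3; dotted quarter note = 6; half note = 8; dotted half = 12; dotted eighth = 3; dotted half note = 12.
Adding: 4 + 3 + 6 + 8 + 12 + 3 + 12 = 48.
48 ÷ 16 = 3 complete bars with 0 left over.

3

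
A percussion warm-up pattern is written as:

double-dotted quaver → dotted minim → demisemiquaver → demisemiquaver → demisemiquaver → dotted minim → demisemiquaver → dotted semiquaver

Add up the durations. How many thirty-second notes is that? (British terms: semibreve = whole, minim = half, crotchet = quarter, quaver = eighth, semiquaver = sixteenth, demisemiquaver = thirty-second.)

Each duration in thirty-second notes: double-dotted quaver = 7; dotted minim = 24; demisemiquaver = 1; demisemiquaver = 1; demisemiquaver = 1; dotted minim = 24; demisemiquaver = 1; dotted semiquaver = 3.
Total: 7 + 24 + 1 + 1 + 1 + 24 + 1 + 3 = 62 thirty-second notes.

62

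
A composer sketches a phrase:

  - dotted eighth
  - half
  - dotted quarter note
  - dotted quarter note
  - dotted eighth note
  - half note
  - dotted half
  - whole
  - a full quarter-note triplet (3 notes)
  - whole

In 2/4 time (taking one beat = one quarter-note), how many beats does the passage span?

One quarter-note beat = 4 sixteenth notes.
Each duration in sixteenth notes: dotted eighth = 3; half = 8; dotted quarter note = 6; dotted quarter note = 6; dotted eighth note = 3; half note = 8; dotted half = 12; whole = 16; a full quarter-note triplet (3 notes) (three triplet quarters span one half) = 8; whole = 16.
Altogether 3 + 8 + 6 + 6 + 3 + 8 + 12 + 16 + 8 + 16 = 86.
86 ÷ 4 = 21.5 beats.

21.5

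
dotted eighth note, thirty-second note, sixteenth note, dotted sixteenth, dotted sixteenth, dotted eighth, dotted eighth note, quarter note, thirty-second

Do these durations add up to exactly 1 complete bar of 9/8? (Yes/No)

Yes

One bar of 9/8 = 36 thirty-second notes.
Each duration in thirty-second notes: dotted eighth note = 6; thirty-second note = 1; sixteenth note = 2; dotted sixteenth = 3; dotted sixteenth = 3; dotted eighth = 6; dotted eighth note = 6; quarter note = 8; thirty-second = 1.
Sum: 6 + 1 + 2 + 3 + 3 + 6 + 6 + 8 + 1 = 36.
36 equals 36, so the answer is Yes.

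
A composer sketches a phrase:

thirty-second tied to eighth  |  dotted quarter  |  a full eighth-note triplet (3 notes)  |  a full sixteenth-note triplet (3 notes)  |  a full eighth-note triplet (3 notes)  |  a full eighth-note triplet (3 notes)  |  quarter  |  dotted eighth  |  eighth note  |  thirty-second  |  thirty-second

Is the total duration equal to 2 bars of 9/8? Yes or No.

One bar of 9/8 = 36 thirty-second notes, so 2 bars = 72.
In thirty-second notes: thirty-second tied to eighth (thirty-second + eighth) = 5; dotted quarter = 12; a full eighth-note triplet (3 notes) (three triplet eighths span one quarter) = 8; a full sixteenth-note triplet (3 notes) (three triplet sixteenths span one eighth) = 4; a full eighth-note triplet (3 notes) (three triplet eighths span one quarter) = 8; a full eighth-note triplet (3 notes) (three triplet eighths span one quarter) = 8; quarter = 8; dotted eighth = 6; eighth note = 4; thirty-second = 1; thirty-second = 1.
Sum: 5 + 12 + 8 + 4 + 8 + 8 + 8 + 6 + 4 + 1 + 1 = 65.
65 falls short of 72, so the answer is No.

No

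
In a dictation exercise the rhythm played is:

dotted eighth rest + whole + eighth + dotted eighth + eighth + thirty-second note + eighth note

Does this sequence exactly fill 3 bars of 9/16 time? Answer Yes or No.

No

One bar of 9/16 = 18 thirty-second notes, so 3 bars = 54.
Working in thirty-second notes: dotted eighth rest = 6; whole = 32; eighth = 4; dotted eighth = 6; eighth = 4; thirty-second note = 1; eighth note = 4.
Sum: 6 + 32 + 4 + 6 + 4 + 1 + 4 = 57.
57 exceeds 54, so the answer is No.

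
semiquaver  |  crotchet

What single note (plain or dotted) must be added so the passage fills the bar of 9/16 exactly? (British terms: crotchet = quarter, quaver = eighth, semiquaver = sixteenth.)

The bar of 9/16 = 9 sixteenth notes.
Each duration in sixteenth notes: semiquaver = 1; crotchet = 4.
Total: 1 + 4 = 5.
Remaining: 9 − 5 = 4 sixteenth notes, which is a quarter note.

quarter note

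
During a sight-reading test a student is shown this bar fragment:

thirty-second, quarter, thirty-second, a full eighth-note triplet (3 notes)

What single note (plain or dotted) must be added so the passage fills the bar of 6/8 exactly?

dotted eighth note

The bar of 6/8 = 24 thirty-second notes.
Working in thirty-second notes: thirty-second = 1; quarter = 8; thirty-second = 1; a full eighth-note triplet (3 notes) (three triplet eighths span one quarter) = 8.
Total: 1 + 8 + 1 + 8 = 18.
Remaining: 24 − 18 = 6 thirty-second notes, which is a dotted eighth note.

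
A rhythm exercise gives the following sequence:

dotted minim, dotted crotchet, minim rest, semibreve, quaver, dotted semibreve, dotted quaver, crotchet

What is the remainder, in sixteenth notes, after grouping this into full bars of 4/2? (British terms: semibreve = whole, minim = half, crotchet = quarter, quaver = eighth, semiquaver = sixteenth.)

11

One bar of 4/2 = 32 sixteenth notes.
Each duration in sixteenth notes: dotted minim = 12; dotted crotchet = 6; minim rest = 8; semibreve = 16; quaver = 2; dotted semibreve = 24; dotted quaver = 3; crotchet = 4.
Adding: 12 + 6 + 8 + 16 + 2 + 24 + 3 + 4 = 75.
75 ÷ 32 = 2 complete bars with 11 sixteenth notes remaining.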